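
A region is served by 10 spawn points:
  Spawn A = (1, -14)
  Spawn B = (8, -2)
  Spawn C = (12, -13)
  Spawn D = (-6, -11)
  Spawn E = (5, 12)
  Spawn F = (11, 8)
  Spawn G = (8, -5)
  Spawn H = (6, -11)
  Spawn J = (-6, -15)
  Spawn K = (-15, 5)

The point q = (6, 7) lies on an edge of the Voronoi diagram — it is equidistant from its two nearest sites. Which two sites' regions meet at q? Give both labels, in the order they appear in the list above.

Squared distances from q to each site:
d²(q, Spawn A) = (6−1)² + (7−(-14))² = 25 + 441 = 466
d²(q, Spawn B) = (6−8)² + (7−(-2))² = 4 + 81 = 85
d²(q, Spawn C) = (6−12)² + (7−(-13))² = 36 + 400 = 436
d²(q, Spawn D) = (6−(-6))² + (7−(-11))² = 144 + 324 = 468
d²(q, Spawn E) = (6−5)² + (7−12)² = 1 + 25 = 26
d²(q, Spawn F) = (6−11)² + (7−8)² = 25 + 1 = 26
d²(q, Spawn G) = (6−8)² + (7−(-5))² = 4 + 144 = 148
d²(q, Spawn H) = (6−6)² + (7−(-11))² = 0 + 324 = 324
d²(q, Spawn J) = (6−(-6))² + (7−(-15))² = 144 + 484 = 628
d²(q, Spawn K) = (6−(-15))² + (7−5)² = 441 + 4 = 445
q is equidistant from Spawn E and Spawn F (both at squared distance 26), and every other site is strictly farther — so q lies on the Spawn E–Spawn F Voronoi edge.

Spawn E and Spawn F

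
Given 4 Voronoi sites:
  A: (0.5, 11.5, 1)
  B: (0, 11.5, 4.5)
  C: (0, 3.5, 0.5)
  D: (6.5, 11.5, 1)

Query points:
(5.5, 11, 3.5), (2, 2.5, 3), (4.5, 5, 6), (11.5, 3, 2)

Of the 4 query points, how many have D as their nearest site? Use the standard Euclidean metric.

(5.5, 11, 3.5) — d² to each: A:31.5, B:31.5, C:95.5, D:7.5 → nearest is D
(2, 2.5, 3) — d² to each: A:87.25, B:87.25, C:11.25, D:105.25 → nearest is C
(4.5, 5, 6) — d² to each: A:83.25, B:64.75, C:52.75, D:71.25 → nearest is C
(11.5, 3, 2) — d² to each: A:194.25, B:210.75, C:134.75, D:98.25 → nearest is D
2 of the 4 points have D as nearest.

2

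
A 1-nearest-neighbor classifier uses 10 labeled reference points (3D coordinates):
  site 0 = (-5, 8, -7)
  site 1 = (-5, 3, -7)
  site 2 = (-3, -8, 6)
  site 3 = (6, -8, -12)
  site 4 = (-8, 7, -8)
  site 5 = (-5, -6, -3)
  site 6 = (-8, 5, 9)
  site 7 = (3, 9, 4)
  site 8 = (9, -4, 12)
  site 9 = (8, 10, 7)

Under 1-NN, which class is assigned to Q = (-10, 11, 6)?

Compare squared distances (the ordering matches that of the actual distances):
d²(Q, site 0) = 25 + 9 + 169 = 203
d²(Q, site 1) = 25 + 64 + 169 = 258
d²(Q, site 2) = 49 + 361 + 0 = 410
d²(Q, site 3) = 256 + 361 + 324 = 941
d²(Q, site 4) = 4 + 16 + 196 = 216
d²(Q, site 5) = 25 + 289 + 81 = 395
d²(Q, site 6) = 4 + 36 + 9 = 49
d²(Q, site 7) = 169 + 4 + 4 = 177
d²(Q, site 8) = 361 + 225 + 36 = 622
d²(Q, site 9) = 324 + 1 + 1 = 326
Minimum is at site 6.

site 6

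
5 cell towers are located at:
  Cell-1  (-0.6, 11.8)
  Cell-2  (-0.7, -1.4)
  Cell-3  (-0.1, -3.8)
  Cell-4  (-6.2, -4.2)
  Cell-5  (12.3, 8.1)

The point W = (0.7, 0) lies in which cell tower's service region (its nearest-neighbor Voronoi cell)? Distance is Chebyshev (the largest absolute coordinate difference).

Cell-2

d(W, Cell-1) = max(1.3, 11.8) = 11.8
d(W, Cell-2) = max(1.4, 1.4) = 1.4
d(W, Cell-3) = max(0.8, 3.8) = 3.8
d(W, Cell-4) = max(6.9, 4.2) = 6.9
d(W, Cell-5) = max(11.6, 8.1) = 11.6
Minimum is at Cell-2.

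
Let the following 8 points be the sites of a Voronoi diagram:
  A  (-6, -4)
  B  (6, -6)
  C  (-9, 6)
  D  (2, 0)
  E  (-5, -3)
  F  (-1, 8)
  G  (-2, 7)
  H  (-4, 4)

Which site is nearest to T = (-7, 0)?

Since √ is increasing, it suffices to compare squared distances:
|TA|² = 1 + 16 = 17
|TB|² = 169 + 36 = 205
|TC|² = 4 + 36 = 40
|TD|² = 81 + 0 = 81
|TE|² = 4 + 9 = 13
|TF|² = 36 + 64 = 100
|TG|² = 25 + 49 = 74
|TH|² = 9 + 16 = 25
E is nearest.

E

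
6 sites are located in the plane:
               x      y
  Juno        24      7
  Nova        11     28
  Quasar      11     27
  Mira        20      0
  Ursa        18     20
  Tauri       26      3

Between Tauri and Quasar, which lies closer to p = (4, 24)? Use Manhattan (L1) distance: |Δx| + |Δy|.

d(p, Tauri) = |4−26| + |24−3| = 22 + 21 = 43
d(p, Quasar) = |4−11| + |24−27| = 7 + 3 = 10
43 > 10, so Quasar is closer.

Quasar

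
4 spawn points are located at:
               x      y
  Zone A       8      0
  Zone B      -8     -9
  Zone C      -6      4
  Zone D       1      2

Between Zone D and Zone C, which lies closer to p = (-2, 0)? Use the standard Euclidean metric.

Zone D

Compare squared distances:
d²(p, Zone D) = (-2−1)² + (0−2)² = 9 + 4 = 13
d²(p, Zone C) = (-2−(-6))² + (0−4)² = 16 + 16 = 32
13 < 32, so Zone D is closer.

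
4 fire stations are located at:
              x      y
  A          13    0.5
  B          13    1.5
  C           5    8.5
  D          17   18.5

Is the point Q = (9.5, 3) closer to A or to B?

Compare squared distances:
|QA|² = (9.5−13)² + (3−0.5)² = 12.25 + 6.25 = 18.5
|QB|² = (9.5−13)² + (3−1.5)² = 12.25 + 2.25 = 14.5
18.5 > 14.5, so B is closer.

B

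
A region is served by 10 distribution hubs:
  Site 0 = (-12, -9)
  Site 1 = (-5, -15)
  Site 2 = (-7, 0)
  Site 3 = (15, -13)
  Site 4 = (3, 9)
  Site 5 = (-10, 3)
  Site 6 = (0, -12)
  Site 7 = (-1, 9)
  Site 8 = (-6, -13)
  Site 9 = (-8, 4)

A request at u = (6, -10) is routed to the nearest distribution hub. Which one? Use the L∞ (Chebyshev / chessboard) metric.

Site 6

d(u, Site 0) = max(18, 1) = 18
d(u, Site 1) = max(11, 5) = 11
d(u, Site 2) = max(13, 10) = 13
d(u, Site 3) = max(9, 3) = 9
d(u, Site 4) = max(3, 19) = 19
d(u, Site 5) = max(16, 13) = 16
d(u, Site 6) = max(6, 2) = 6
d(u, Site 7) = max(7, 19) = 19
d(u, Site 8) = max(12, 3) = 12
d(u, Site 9) = max(14, 14) = 14
Site 6 is nearest.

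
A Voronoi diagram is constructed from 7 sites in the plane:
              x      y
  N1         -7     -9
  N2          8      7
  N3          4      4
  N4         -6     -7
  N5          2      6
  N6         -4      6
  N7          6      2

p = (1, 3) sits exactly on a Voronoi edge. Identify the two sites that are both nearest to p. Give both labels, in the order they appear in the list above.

Squared distances from p to each site:
|pN1|² = (1−(-7))² + (3−(-9))² = 64 + 144 = 208
|pN2|² = (1−8)² + (3−7)² = 49 + 16 = 65
|pN3|² = (1−4)² + (3−4)² = 9 + 1 = 10
|pN4|² = (1−(-6))² + (3−(-7))² = 49 + 100 = 149
|pN5|² = (1−2)² + (3−6)² = 1 + 9 = 10
|pN6|² = (1−(-4))² + (3−6)² = 25 + 9 = 34
|pN7|² = (1−6)² + (3−2)² = 25 + 1 = 26
p is equidistant from N3 and N5 (both at squared distance 10), and every other site is strictly farther — so p lies on the N3–N5 Voronoi edge.

N3 and N5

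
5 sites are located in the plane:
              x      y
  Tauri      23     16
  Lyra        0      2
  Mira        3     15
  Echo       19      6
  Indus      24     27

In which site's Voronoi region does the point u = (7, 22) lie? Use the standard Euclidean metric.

Mira

Squared Euclidean distances:
d²(u, Tauri) = (7−23)² + (22−16)² = 256 + 36 = 292
d²(u, Lyra) = (7−0)² + (22−2)² = 49 + 400 = 449
d²(u, Mira) = (7−3)² + (22−15)² = 16 + 49 = 65
d²(u, Echo) = (7−19)² + (22−6)² = 144 + 256 = 400
d²(u, Indus) = (7−24)² + (22−27)² = 289 + 25 = 314
The smallest is to Mira, so u lies in the Voronoi region of Mira.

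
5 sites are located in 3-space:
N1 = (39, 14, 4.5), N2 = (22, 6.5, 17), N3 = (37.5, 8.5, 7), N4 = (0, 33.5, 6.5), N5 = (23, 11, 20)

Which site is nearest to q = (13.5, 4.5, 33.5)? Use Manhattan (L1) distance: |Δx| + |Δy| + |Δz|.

d(q,N1) = |13.5−39| + |4.5−14| + |33.5−4.5| = 25.5 + 9.5 + 29 = 64
d(q,N2) = |13.5−22| + |4.5−6.5| + |33.5−17| = 8.5 + 2 + 16.5 = 27
d(q,N3) = |13.5−37.5| + |4.5−8.5| + |33.5−7| = 24 + 4 + 26.5 = 54.5
d(q,N4) = |13.5−0| + |4.5−33.5| + |33.5−6.5| = 13.5 + 29 + 27 = 69.5
d(q,N5) = |13.5−23| + |4.5−11| + |33.5−20| = 9.5 + 6.5 + 13.5 = 29.5
Minimum is at N2.

N2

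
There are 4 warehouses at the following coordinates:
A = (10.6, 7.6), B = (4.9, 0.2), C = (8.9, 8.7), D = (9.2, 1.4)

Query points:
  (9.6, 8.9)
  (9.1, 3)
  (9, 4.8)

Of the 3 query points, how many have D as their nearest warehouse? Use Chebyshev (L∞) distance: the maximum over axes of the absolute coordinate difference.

(9.6, 8.9) — d to each: A:1.3, B:8.7, C:0.7, D:7.5 → nearest is C
(9.1, 3) — d to each: A:4.6, B:4.2, C:5.7, D:1.6 → nearest is D
(9, 4.8) — d to each: A:2.8, B:4.6, C:3.9, D:3.4 → nearest is A
1 of the 3 points has D as nearest.

1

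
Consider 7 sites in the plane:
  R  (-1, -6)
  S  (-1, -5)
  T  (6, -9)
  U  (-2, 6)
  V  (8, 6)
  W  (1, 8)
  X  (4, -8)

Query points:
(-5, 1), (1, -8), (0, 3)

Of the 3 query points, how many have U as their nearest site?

(-5, 1) — d² to each: R:65, S:52, T:221, U:34, V:194, W:85, X:162 → nearest is U
(1, -8) — d² to each: R:8, S:13, T:26, U:205, V:245, W:256, X:9 → nearest is R
(0, 3) — d² to each: R:82, S:65, T:180, U:13, V:73, W:26, X:137 → nearest is U
2 of the 3 points have U as nearest.

2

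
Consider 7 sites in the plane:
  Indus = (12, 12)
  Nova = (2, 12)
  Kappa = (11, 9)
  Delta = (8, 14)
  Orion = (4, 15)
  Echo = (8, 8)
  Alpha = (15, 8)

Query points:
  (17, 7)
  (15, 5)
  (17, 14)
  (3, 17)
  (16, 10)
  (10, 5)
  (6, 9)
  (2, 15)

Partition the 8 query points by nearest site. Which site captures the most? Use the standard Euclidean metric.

(17, 7) — d² to each: Indus:50, Nova:250, Kappa:40, Delta:130, Orion:233, Echo:82, Alpha:5 → nearest is Alpha
(15, 5) — d² to each: Indus:58, Nova:218, Kappa:32, Delta:130, Orion:221, Echo:58, Alpha:9 → nearest is Alpha
(17, 14) — d² to each: Indus:29, Nova:229, Kappa:61, Delta:81, Orion:170, Echo:117, Alpha:40 → nearest is Indus
(3, 17) — d² to each: Indus:106, Nova:26, Kappa:128, Delta:34, Orion:5, Echo:106, Alpha:225 → nearest is Orion
(16, 10) — d² to each: Indus:20, Nova:200, Kappa:26, Delta:80, Orion:169, Echo:68, Alpha:5 → nearest is Alpha
(10, 5) — d² to each: Indus:53, Nova:113, Kappa:17, Delta:85, Orion:136, Echo:13, Alpha:34 → nearest is Echo
(6, 9) — d² to each: Indus:45, Nova:25, Kappa:25, Delta:29, Orion:40, Echo:5, Alpha:82 → nearest is Echo
(2, 15) — d² to each: Indus:109, Nova:9, Kappa:117, Delta:37, Orion:4, Echo:85, Alpha:218 → nearest is Orion
Tally — Indus:1, Orion:2, Echo:2, Alpha:3. Alpha captures the most (3).

Alpha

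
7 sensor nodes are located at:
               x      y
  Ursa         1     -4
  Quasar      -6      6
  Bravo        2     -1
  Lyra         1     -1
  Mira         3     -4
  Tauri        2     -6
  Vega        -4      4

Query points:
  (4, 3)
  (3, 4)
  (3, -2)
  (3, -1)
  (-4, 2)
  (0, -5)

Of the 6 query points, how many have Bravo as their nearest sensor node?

(4, 3) — d² to each: Ursa:58, Quasar:109, Bravo:20, Lyra:25, Mira:50, Tauri:85, Vega:65 → nearest is Bravo
(3, 4) — d² to each: Ursa:68, Quasar:85, Bravo:26, Lyra:29, Mira:64, Tauri:101, Vega:49 → nearest is Bravo
(3, -2) — d² to each: Ursa:8, Quasar:145, Bravo:2, Lyra:5, Mira:4, Tauri:17, Vega:85 → nearest is Bravo
(3, -1) — d² to each: Ursa:13, Quasar:130, Bravo:1, Lyra:4, Mira:9, Tauri:26, Vega:74 → nearest is Bravo
(-4, 2) — d² to each: Ursa:61, Quasar:20, Bravo:45, Lyra:34, Mira:85, Tauri:100, Vega:4 → nearest is Vega
(0, -5) — d² to each: Ursa:2, Quasar:157, Bravo:20, Lyra:17, Mira:10, Tauri:5, Vega:97 → nearest is Ursa
4 of the 6 points have Bravo as nearest.

4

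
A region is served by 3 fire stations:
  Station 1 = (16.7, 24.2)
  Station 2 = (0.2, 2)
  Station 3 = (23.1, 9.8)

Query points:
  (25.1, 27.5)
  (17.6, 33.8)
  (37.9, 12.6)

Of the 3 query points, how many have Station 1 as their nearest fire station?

(25.1, 27.5) — d² to each: Station 1:81.45, Station 2:1270.26, Station 3:317.29 → nearest is Station 1
(17.6, 33.8) — d² to each: Station 1:92.97, Station 2:1314, Station 3:606.25 → nearest is Station 1
(37.9, 12.6) — d² to each: Station 1:584, Station 2:1533.65, Station 3:226.88 → nearest is Station 3
2 of the 3 points have Station 1 as nearest.

2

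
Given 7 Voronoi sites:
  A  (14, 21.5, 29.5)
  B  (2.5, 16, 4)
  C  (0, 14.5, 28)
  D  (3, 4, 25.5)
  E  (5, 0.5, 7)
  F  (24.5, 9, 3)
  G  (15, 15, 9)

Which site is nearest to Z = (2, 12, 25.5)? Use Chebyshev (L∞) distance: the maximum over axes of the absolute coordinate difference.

d(Z,A) = max(12, 9.5, 4) = 12
d(Z,B) = max(0.5, 4, 21.5) = 21.5
d(Z,C) = max(2, 2.5, 2.5) = 2.5
d(Z,D) = max(1, 8, 0) = 8
d(Z,E) = max(3, 11.5, 18.5) = 18.5
d(Z,F) = max(22.5, 3, 22.5) = 22.5
d(Z,G) = max(13, 3, 16.5) = 16.5
Minimum is at C.

C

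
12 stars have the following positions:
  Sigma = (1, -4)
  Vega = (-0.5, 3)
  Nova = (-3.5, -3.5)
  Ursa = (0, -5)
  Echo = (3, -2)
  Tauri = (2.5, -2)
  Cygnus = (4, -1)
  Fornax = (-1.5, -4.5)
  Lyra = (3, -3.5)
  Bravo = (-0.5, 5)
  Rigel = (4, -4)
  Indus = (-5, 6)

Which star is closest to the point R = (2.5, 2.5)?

Vega

Since √ is increasing, it suffices to compare squared distances:
d²(R, Sigma) = 2.25 + 42.25 = 44.5
d²(R, Vega) = 9 + 0.25 = 9.25
d²(R, Nova) = 36 + 36 = 72
d²(R, Ursa) = 6.25 + 56.25 = 62.5
d²(R, Echo) = 0.25 + 20.25 = 20.5
d²(R, Tauri) = 0 + 20.25 = 20.25
d²(R, Cygnus) = 2.25 + 12.25 = 14.5
d²(R, Fornax) = 16 + 49 = 65
d²(R, Lyra) = 0.25 + 36 = 36.25
d²(R, Bravo) = 9 + 6.25 = 15.25
d²(R, Rigel) = 2.25 + 42.25 = 44.5
d²(R, Indus) = 56.25 + 12.25 = 68.5
Vega is nearest.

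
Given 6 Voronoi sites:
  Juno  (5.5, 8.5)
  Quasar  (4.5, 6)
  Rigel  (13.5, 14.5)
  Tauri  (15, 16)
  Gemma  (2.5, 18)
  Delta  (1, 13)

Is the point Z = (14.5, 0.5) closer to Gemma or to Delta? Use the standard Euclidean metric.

Compare squared distances:
d²(Z, Gemma) = (14.5−2.5)² + (0.5−18)² = 144 + 306.25 = 450.25
d²(Z, Delta) = (14.5−1)² + (0.5−13)² = 182.25 + 156.25 = 338.5
450.25 > 338.5, so Delta is closer.

Delta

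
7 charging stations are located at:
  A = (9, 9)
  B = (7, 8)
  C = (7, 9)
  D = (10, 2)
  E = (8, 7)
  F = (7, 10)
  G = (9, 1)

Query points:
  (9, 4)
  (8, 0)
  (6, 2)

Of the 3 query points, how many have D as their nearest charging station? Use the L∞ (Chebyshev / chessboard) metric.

1

(9, 4) — d to each: A:5, B:4, C:5, D:2, E:3, F:6, G:3 → nearest is D
(8, 0) — d to each: A:9, B:8, C:9, D:2, E:7, F:10, G:1 → nearest is G
(6, 2) — d to each: A:7, B:6, C:7, D:4, E:5, F:8, G:3 → nearest is G
1 of the 3 points has D as nearest.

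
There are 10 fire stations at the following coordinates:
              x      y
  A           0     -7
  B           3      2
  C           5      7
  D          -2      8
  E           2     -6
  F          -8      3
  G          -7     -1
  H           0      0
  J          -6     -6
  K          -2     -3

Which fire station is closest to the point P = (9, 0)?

B

Compare squared distances (the ordering matches that of the actual distances):
|PA|² = (9−0)² + (0−(-7))² = 81 + 49 = 130
|PB|² = (9−3)² + (0−2)² = 36 + 4 = 40
|PC|² = (9−5)² + (0−7)² = 16 + 49 = 65
|PD|² = (9−(-2))² + (0−8)² = 121 + 64 = 185
|PE|² = (9−2)² + (0−(-6))² = 49 + 36 = 85
|PF|² = (9−(-8))² + (0−3)² = 289 + 9 = 298
|PG|² = (9−(-7))² + (0−(-1))² = 256 + 1 = 257
|PH|² = (9−0)² + (0−0)² = 81 + 0 = 81
|PJ|² = (9−(-6))² + (0−(-6))² = 225 + 36 = 261
|PK|² = (9−(-2))² + (0−(-3))² = 121 + 9 = 130
The smallest is to B, so P lies in the Voronoi region of B.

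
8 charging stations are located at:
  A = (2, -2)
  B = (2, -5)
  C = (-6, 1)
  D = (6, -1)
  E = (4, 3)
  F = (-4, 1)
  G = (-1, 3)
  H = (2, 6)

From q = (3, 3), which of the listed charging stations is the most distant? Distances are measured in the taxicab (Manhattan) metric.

C

d(q,A) = 1 + 5 = 6
d(q,B) = 1 + 8 = 9
d(q,C) = 9 + 2 = 11
d(q,D) = 3 + 4 = 7
d(q,E) = 1 + 0 = 1
d(q,F) = 7 + 2 = 9
d(q,G) = 4 + 0 = 4
d(q,H) = 1 + 3 = 4
The largest is to C.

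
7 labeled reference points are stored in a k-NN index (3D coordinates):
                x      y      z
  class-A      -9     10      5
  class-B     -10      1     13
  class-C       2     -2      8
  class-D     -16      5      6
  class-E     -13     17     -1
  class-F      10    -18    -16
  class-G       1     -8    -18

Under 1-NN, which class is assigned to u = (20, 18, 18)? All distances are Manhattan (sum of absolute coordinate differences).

class-C

d(u, class-A) = |20−(-9)| + |18−10| + |18−5| = 29 + 8 + 13 = 50
d(u, class-B) = |20−(-10)| + |18−1| + |18−13| = 30 + 17 + 5 = 52
d(u, class-C) = |20−2| + |18−(-2)| + |18−8| = 18 + 20 + 10 = 48
d(u, class-D) = |20−(-16)| + |18−5| + |18−6| = 36 + 13 + 12 = 61
d(u, class-E) = |20−(-13)| + |18−17| + |18−(-1)| = 33 + 1 + 19 = 53
d(u, class-F) = |20−10| + |18−(-18)| + |18−(-16)| = 10 + 36 + 34 = 80
d(u, class-G) = |20−1| + |18−(-8)| + |18−(-18)| = 19 + 26 + 36 = 81
Minimum is at class-C.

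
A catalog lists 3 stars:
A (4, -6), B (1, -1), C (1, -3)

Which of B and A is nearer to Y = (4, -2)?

Compare squared distances:
|YB|² = (4−1)² + (-2−(-1))² = 9 + 1 = 10
|YA|² = (4−4)² + (-2−(-6))² = 0 + 16 = 16
10 < 16, so B is closer.

B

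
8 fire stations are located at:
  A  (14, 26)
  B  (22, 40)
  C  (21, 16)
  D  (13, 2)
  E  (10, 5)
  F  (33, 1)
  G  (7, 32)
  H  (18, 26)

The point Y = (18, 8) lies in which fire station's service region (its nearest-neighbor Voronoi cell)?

D

Compare squared distances (the ordering matches that of the actual distances):
|YA|² = (18−14)² + (8−26)² = 16 + 324 = 340
|YB|² = (18−22)² + (8−40)² = 16 + 1024 = 1040
|YC|² = (18−21)² + (8−16)² = 9 + 64 = 73
|YD|² = (18−13)² + (8−2)² = 25 + 36 = 61
|YE|² = (18−10)² + (8−5)² = 64 + 9 = 73
|YF|² = (18−33)² + (8−1)² = 225 + 49 = 274
|YG|² = (18−7)² + (8−32)² = 121 + 576 = 697
|YH|² = (18−18)² + (8−26)² = 0 + 324 = 324
The smallest is to D, so Y lies in the Voronoi region of D.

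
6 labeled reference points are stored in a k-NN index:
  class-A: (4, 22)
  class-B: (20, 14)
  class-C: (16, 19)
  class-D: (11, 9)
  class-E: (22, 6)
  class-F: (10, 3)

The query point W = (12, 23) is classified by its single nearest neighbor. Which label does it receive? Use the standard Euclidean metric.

class-C

Squared Euclidean distances:
d²(W, class-A) = (12−4)² + (23−22)² = 64 + 1 = 65
d²(W, class-B) = (12−20)² + (23−14)² = 64 + 81 = 145
d²(W, class-C) = (12−16)² + (23−19)² = 16 + 16 = 32
d²(W, class-D) = (12−11)² + (23−9)² = 1 + 196 = 197
d²(W, class-E) = (12−22)² + (23−6)² = 100 + 289 = 389
d²(W, class-F) = (12−10)² + (23−3)² = 4 + 400 = 404
The smallest is to class-C, so W lies in the Voronoi region of class-C.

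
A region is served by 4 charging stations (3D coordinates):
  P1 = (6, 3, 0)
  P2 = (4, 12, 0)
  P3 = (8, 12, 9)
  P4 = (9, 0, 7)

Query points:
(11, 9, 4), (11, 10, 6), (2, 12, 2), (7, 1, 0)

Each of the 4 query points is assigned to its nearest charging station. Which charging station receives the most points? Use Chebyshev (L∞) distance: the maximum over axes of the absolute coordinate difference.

P3

(11, 9, 4) — d to each: P1:6, P2:7, P3:5, P4:9 → nearest is P3
(11, 10, 6) — d to each: P1:7, P2:7, P3:3, P4:10 → nearest is P3
(2, 12, 2) — d to each: P1:9, P2:2, P3:7, P4:12 → nearest is P2
(7, 1, 0) — d to each: P1:2, P2:11, P3:11, P4:7 → nearest is P1
Tally — P1:1, P2:1, P3:2. P3 captures the most (2).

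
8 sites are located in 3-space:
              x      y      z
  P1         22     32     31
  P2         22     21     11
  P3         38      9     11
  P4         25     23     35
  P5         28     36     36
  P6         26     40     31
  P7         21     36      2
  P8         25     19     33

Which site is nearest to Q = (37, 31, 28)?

P5

Since √ is increasing, it suffices to compare squared distances:
|QP1|² = (37−22)² + (31−32)² + (28−31)² = 225 + 1 + 9 = 235
|QP2|² = (37−22)² + (31−21)² + (28−11)² = 225 + 100 + 289 = 614
|QP3|² = (37−38)² + (31−9)² + (28−11)² = 1 + 484 + 289 = 774
|QP4|² = (37−25)² + (31−23)² + (28−35)² = 144 + 64 + 49 = 257
|QP5|² = (37−28)² + (31−36)² + (28−36)² = 81 + 25 + 64 = 170
|QP6|² = (37−26)² + (31−40)² + (28−31)² = 121 + 81 + 9 = 211
|QP7|² = (37−21)² + (31−36)² + (28−2)² = 256 + 25 + 676 = 957
|QP8|² = (37−25)² + (31−19)² + (28−33)² = 144 + 144 + 25 = 313
Minimum is at P5.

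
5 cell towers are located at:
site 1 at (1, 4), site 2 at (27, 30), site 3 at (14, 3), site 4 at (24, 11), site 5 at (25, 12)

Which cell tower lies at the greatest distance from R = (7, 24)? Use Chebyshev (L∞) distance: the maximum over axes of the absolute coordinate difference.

site 3

d(R, site 1) = max(6, 20) = 20
d(R, site 2) = max(20, 6) = 20
d(R, site 3) = max(7, 21) = 21
d(R, site 4) = max(17, 13) = 17
d(R, site 5) = max(18, 12) = 18
The largest is to site 3.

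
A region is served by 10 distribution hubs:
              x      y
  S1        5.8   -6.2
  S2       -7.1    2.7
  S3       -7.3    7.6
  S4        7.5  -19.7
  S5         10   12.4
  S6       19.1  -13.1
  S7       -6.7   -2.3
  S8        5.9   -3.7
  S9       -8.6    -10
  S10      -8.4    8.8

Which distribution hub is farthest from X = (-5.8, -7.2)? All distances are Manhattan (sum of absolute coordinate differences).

S5

d(X,S1) = |-5.8−5.8| + |-7.2−(-6.2)| = 11.6 + 1 = 12.6
d(X,S2) = |-5.8−(-7.1)| + |-7.2−2.7| = 1.3 + 9.9 = 11.2
d(X,S3) = |-5.8−(-7.3)| + |-7.2−7.6| = 1.5 + 14.8 = 16.3
d(X,S4) = |-5.8−7.5| + |-7.2−(-19.7)| = 13.3 + 12.5 = 25.8
d(X,S5) = |-5.8−10| + |-7.2−12.4| = 15.8 + 19.6 = 35.4
d(X,S6) = |-5.8−19.1| + |-7.2−(-13.1)| = 24.9 + 5.9 = 30.8
d(X,S7) = |-5.8−(-6.7)| + |-7.2−(-2.3)| = 0.9 + 4.9 = 5.8
d(X,S8) = |-5.8−5.9| + |-7.2−(-3.7)| = 11.7 + 3.5 = 15.2
d(X,S9) = |-5.8−(-8.6)| + |-7.2−(-10)| = 2.8 + 2.8 = 5.6
d(X, S10) = |-5.8−(-8.4)| + |-7.2−8.8| = 2.6 + 16 = 18.6
The largest is to S5.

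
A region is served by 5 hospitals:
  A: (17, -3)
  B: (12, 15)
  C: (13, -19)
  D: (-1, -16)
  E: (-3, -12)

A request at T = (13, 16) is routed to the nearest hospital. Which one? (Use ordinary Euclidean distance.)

B

Compare squared distances (the ordering matches that of the actual distances):
|TA|² = (13−17)² + (16−(-3))² = 16 + 361 = 377
|TB|² = (13−12)² + (16−15)² = 1 + 1 = 2
|TC|² = (13−13)² + (16−(-19))² = 0 + 1225 = 1225
|TD|² = (13−(-1))² + (16−(-16))² = 196 + 1024 = 1220
|TE|² = (13−(-3))² + (16−(-12))² = 256 + 784 = 1040
B is nearest.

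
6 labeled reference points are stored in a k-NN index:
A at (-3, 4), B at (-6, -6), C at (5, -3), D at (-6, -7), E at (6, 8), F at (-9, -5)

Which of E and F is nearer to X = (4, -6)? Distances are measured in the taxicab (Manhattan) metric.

d(X,E) = |4−6| + |-6−8| = 2 + 14 = 16
d(X,F) = |4−(-9)| + |-6−(-5)| = 13 + 1 = 14
16 > 14, so F is closer.

F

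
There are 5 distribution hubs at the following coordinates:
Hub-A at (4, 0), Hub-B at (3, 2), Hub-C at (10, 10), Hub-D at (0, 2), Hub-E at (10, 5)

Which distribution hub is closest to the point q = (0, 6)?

Hub-D

Since √ is increasing, it suffices to compare squared distances:
d²(q, Hub-A) = 16 + 36 = 52
d²(q, Hub-B) = 9 + 16 = 25
d²(q, Hub-C) = 100 + 16 = 116
d²(q, Hub-D) = 0 + 16 = 16
d²(q, Hub-E) = 100 + 1 = 101
Minimum is at Hub-D.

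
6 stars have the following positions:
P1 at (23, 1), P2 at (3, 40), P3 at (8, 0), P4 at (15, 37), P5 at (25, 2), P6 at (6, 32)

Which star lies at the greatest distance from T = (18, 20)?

P2

Since √ is increasing, it suffices to compare squared distances:
|TP1|² = (18−23)² + (20−1)² = 25 + 361 = 386
|TP2|² = (18−3)² + (20−40)² = 225 + 400 = 625
|TP3|² = (18−8)² + (20−0)² = 100 + 400 = 500
|TP4|² = (18−15)² + (20−37)² = 9 + 289 = 298
|TP5|² = (18−25)² + (20−2)² = 49 + 324 = 373
|TP6|² = (18−6)² + (20−32)² = 144 + 144 = 288
The largest is to P2.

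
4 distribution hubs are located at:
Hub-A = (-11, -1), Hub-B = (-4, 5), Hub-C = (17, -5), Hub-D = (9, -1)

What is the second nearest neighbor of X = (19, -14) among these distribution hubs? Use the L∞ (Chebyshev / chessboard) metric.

d(X, Hub-A) = max(30, 13) = 30
d(X, Hub-B) = max(23, 19) = 23
d(X, Hub-C) = max(2, 9) = 9
d(X, Hub-D) = max(10, 13) = 13
Sorted ascending: Hub-C, Hub-D, Hub-B, … — the second-nearest is Hub-D.

Hub-D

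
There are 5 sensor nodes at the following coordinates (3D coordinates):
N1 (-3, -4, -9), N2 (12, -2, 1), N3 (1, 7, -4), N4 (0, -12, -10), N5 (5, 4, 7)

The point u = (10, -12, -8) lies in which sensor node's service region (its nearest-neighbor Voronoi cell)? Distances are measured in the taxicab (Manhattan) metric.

d(u,N1) = 13 + 8 + 1 = 22
d(u,N2) = 2 + 10 + 9 = 21
d(u,N3) = 9 + 19 + 4 = 32
d(u,N4) = 10 + 0 + 2 = 12
d(u,N5) = 5 + 16 + 15 = 36
The smallest is to N4, so u lies in the Voronoi region of N4.

N4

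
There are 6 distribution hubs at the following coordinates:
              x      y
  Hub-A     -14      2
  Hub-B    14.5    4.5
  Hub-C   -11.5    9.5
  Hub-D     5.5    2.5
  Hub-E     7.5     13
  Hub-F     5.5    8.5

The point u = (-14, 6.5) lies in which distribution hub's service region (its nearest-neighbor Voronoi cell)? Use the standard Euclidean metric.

Hub-C

Compare squared distances (the ordering matches that of the actual distances):
d²(u, Hub-A) = (-14−(-14))² + (6.5−2)² = 0 + 20.25 = 20.25
d²(u, Hub-B) = (-14−14.5)² + (6.5−4.5)² = 812.25 + 4 = 816.25
d²(u, Hub-C) = (-14−(-11.5))² + (6.5−9.5)² = 6.25 + 9 = 15.25
d²(u, Hub-D) = (-14−5.5)² + (6.5−2.5)² = 380.25 + 16 = 396.25
d²(u, Hub-E) = (-14−7.5)² + (6.5−13)² = 462.25 + 42.25 = 504.5
d²(u, Hub-F) = (-14−5.5)² + (6.5−8.5)² = 380.25 + 4 = 384.25
Hub-C is nearest.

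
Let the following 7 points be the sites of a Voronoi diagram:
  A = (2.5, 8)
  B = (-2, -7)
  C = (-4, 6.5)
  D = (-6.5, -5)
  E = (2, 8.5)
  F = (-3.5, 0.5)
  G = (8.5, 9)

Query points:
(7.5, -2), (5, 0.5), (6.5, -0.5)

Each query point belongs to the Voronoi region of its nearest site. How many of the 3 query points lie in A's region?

2

(7.5, -2) — d² to each: A:125, B:115.25, C:204.5, D:205, E:140.5, F:127.25, G:122 → nearest is B
(5, 0.5) — d² to each: A:62.5, B:105.25, C:117, D:162.5, E:73, F:72.25, G:84.5 → nearest is A
(6.5, -0.5) — d² to each: A:88.25, B:114.5, C:159.25, D:189.25, E:101.25, F:101, G:94.25 → nearest is A
2 of the 3 points have A as nearest.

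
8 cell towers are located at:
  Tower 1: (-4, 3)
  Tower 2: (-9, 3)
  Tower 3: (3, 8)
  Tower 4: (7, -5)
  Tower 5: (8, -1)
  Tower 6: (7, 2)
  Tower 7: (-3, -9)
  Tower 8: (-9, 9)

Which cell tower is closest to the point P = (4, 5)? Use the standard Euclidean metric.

Tower 3

Compare squared distances (the ordering matches that of the actual distances):
d²(P, Tower 1) = 64 + 4 = 68
d²(P, Tower 2) = 169 + 4 = 173
d²(P, Tower 3) = 1 + 9 = 10
d²(P, Tower 4) = 9 + 100 = 109
d²(P, Tower 5) = 16 + 36 = 52
d²(P, Tower 6) = 9 + 9 = 18
d²(P, Tower 7) = 49 + 196 = 245
d²(P, Tower 8) = 169 + 16 = 185
Tower 3 is nearest.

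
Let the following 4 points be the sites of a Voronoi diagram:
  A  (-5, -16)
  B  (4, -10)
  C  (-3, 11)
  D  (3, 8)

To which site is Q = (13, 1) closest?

Since √ is increasing, it suffices to compare squared distances:
|QA|² = (13−(-5))² + (1−(-16))² = 324 + 289 = 613
|QB|² = (13−4)² + (1−(-10))² = 81 + 121 = 202
|QC|² = (13−(-3))² + (1−11)² = 256 + 100 = 356
|QD|² = (13−3)² + (1−8)² = 100 + 49 = 149
D is nearest.

D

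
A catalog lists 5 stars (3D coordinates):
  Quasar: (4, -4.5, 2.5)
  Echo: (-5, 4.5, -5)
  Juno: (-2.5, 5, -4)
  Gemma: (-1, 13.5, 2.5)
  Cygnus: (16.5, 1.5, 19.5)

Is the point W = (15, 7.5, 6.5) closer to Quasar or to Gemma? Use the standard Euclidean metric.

Compare squared distances:
d²(W, Quasar) = (15−4)² + (7.5−(-4.5))² + (6.5−2.5)² = 121 + 144 + 16 = 281
d²(W, Gemma) = (15−(-1))² + (7.5−13.5)² + (6.5−2.5)² = 256 + 36 + 16 = 308
281 < 308, so Quasar is closer.

Quasar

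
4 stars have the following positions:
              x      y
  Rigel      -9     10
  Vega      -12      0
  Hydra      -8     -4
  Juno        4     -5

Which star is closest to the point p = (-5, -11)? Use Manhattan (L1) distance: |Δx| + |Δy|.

Hydra

d(p, Rigel) = |-5−(-9)| + |-11−10| = 4 + 21 = 25
d(p, Vega) = |-5−(-12)| + |-11−0| = 7 + 11 = 18
d(p, Hydra) = |-5−(-8)| + |-11−(-4)| = 3 + 7 = 10
d(p, Juno) = |-5−4| + |-11−(-5)| = 9 + 6 = 15
Minimum is at Hydra.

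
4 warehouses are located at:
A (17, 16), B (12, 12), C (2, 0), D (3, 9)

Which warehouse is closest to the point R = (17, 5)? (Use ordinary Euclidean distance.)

Squared Euclidean distances:
|RA|² = (17−17)² + (5−16)² = 0 + 121 = 121
|RB|² = (17−12)² + (5−12)² = 25 + 49 = 74
|RC|² = (17−2)² + (5−0)² = 225 + 25 = 250
|RD|² = (17−3)² + (5−9)² = 196 + 16 = 212
B is nearest.

B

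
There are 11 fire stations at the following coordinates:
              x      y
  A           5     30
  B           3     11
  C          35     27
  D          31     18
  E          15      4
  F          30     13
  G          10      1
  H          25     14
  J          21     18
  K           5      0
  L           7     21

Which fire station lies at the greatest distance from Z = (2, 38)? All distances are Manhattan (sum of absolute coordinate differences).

d(Z,A) = 3 + 8 = 11
d(Z,B) = 1 + 27 = 28
d(Z,C) = 33 + 11 = 44
d(Z,D) = 29 + 20 = 49
d(Z,E) = 13 + 34 = 47
d(Z,F) = 28 + 25 = 53
d(Z,G) = 8 + 37 = 45
d(Z,H) = 23 + 24 = 47
d(Z,J) = 19 + 20 = 39
d(Z,K) = 3 + 38 = 41
d(Z,L) = 5 + 17 = 22
The largest is to F.

F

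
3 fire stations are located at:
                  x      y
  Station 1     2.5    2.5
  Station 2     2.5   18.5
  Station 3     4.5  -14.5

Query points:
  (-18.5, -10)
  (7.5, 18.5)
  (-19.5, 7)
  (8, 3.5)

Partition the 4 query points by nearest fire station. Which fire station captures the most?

Station 1

(-18.5, -10) — d² to each: Station 1:597.25, Station 2:1253.25, Station 3:549.25 → nearest is Station 3
(7.5, 18.5) — d² to each: Station 1:281, Station 2:25, Station 3:1098 → nearest is Station 2
(-19.5, 7) — d² to each: Station 1:504.25, Station 2:616.25, Station 3:1038.25 → nearest is Station 1
(8, 3.5) — d² to each: Station 1:31.25, Station 2:255.25, Station 3:336.25 → nearest is Station 1
Tally — Station 1:2, Station 2:1, Station 3:1. Station 1 captures the most (2).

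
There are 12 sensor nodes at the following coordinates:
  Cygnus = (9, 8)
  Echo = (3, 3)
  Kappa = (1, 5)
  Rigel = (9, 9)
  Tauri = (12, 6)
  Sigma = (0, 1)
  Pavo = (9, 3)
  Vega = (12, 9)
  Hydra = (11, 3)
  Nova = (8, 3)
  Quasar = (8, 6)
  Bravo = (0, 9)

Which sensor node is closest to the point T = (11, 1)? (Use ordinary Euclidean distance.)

Hydra

Since √ is increasing, it suffices to compare squared distances:
d²(T, Cygnus) = 4 + 49 = 53
d²(T, Echo) = 64 + 4 = 68
d²(T, Kappa) = 100 + 16 = 116
d²(T, Rigel) = 4 + 64 = 68
d²(T, Tauri) = 1 + 25 = 26
d²(T, Sigma) = 121 + 0 = 121
d²(T, Pavo) = 4 + 4 = 8
d²(T, Vega) = 1 + 64 = 65
d²(T, Hydra) = 0 + 4 = 4
d²(T, Nova) = 9 + 4 = 13
d²(T, Quasar) = 9 + 25 = 34
d²(T, Bravo) = 121 + 64 = 185
Minimum is at Hydra.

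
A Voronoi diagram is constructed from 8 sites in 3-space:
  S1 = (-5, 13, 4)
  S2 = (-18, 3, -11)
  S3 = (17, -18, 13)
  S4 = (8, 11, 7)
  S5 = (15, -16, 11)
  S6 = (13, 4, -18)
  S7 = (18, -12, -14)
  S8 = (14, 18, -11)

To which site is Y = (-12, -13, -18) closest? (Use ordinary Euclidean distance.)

Since √ is increasing, it suffices to compare squared distances:
|YS1|² = 49 + 676 + 484 = 1209
|YS2|² = 36 + 256 + 49 = 341
|YS3|² = 841 + 25 + 961 = 1827
|YS4|² = 400 + 576 + 625 = 1601
|YS5|² = 729 + 9 + 841 = 1579
|YS6|² = 625 + 289 + 0 = 914
|YS7|² = 900 + 1 + 16 = 917
|YS8|² = 676 + 961 + 49 = 1686
The smallest is to S2, so Y lies in the Voronoi region of S2.

S2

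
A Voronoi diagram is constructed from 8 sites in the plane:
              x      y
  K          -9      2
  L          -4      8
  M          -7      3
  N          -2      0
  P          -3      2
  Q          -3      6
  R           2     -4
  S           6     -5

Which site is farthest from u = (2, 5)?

K

Compare squared distances (the ordering matches that of the actual distances):
|uK|² = (2−(-9))² + (5−2)² = 121 + 9 = 130
|uL|² = (2−(-4))² + (5−8)² = 36 + 9 = 45
|uM|² = (2−(-7))² + (5−3)² = 81 + 4 = 85
|uN|² = (2−(-2))² + (5−0)² = 16 + 25 = 41
|uP|² = (2−(-3))² + (5−2)² = 25 + 9 = 34
|uQ|² = (2−(-3))² + (5−6)² = 25 + 1 = 26
|uR|² = (2−2)² + (5−(-4))² = 0 + 81 = 81
|uS|² = (2−6)² + (5−(-5))² = 16 + 100 = 116
The largest is to K.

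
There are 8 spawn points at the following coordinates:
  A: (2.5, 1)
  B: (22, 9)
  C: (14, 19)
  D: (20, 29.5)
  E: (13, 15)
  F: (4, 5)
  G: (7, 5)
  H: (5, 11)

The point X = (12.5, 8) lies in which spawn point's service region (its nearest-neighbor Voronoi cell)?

G

Since √ is increasing, it suffices to compare squared distances:
|XA|² = (12.5−2.5)² + (8−1)² = 100 + 49 = 149
|XB|² = (12.5−22)² + (8−9)² = 90.25 + 1 = 91.25
|XC|² = (12.5−14)² + (8−19)² = 2.25 + 121 = 123.25
|XD|² = (12.5−20)² + (8−29.5)² = 56.25 + 462.25 = 518.5
|XE|² = (12.5−13)² + (8−15)² = 0.25 + 49 = 49.25
|XF|² = (12.5−4)² + (8−5)² = 72.25 + 9 = 81.25
|XG|² = (12.5−7)² + (8−5)² = 30.25 + 9 = 39.25
|XH|² = (12.5−5)² + (8−11)² = 56.25 + 9 = 65.25
The smallest is to G, so X lies in the Voronoi region of G.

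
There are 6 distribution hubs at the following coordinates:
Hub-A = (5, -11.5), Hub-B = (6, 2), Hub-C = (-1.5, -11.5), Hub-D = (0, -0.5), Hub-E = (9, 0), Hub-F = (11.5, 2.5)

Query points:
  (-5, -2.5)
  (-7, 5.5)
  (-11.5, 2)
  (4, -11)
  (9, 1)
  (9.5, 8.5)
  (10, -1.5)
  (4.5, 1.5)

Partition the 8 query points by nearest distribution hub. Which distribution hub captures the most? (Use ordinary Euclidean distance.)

(-5, -2.5) — d² to each: Hub-A:181, Hub-B:141.25, Hub-C:93.25, Hub-D:29, Hub-E:202.25, Hub-F:297.25 → nearest is Hub-D
(-7, 5.5) — d² to each: Hub-A:433, Hub-B:181.25, Hub-C:319.25, Hub-D:85, Hub-E:286.25, Hub-F:351.25 → nearest is Hub-D
(-11.5, 2) — d² to each: Hub-A:454.5, Hub-B:306.25, Hub-C:282.25, Hub-D:138.5, Hub-E:424.25, Hub-F:529.25 → nearest is Hub-D
(4, -11) — d² to each: Hub-A:1.25, Hub-B:173, Hub-C:30.5, Hub-D:126.25, Hub-E:146, Hub-F:238.5 → nearest is Hub-A
(9, 1) — d² to each: Hub-A:172.25, Hub-B:10, Hub-C:266.5, Hub-D:83.25, Hub-E:1, Hub-F:8.5 → nearest is Hub-E
(9.5, 8.5) — d² to each: Hub-A:420.25, Hub-B:54.5, Hub-C:521, Hub-D:171.25, Hub-E:72.5, Hub-F:40 → nearest is Hub-F
(10, -1.5) — d² to each: Hub-A:125, Hub-B:28.25, Hub-C:232.25, Hub-D:101, Hub-E:3.25, Hub-F:18.25 → nearest is Hub-E
(4.5, 1.5) — d² to each: Hub-A:169.25, Hub-B:2.5, Hub-C:205, Hub-D:24.25, Hub-E:22.5, Hub-F:50 → nearest is Hub-B
Tally — Hub-A:1, Hub-B:1, Hub-D:3, Hub-E:2, Hub-F:1. Hub-D captures the most (3).

Hub-D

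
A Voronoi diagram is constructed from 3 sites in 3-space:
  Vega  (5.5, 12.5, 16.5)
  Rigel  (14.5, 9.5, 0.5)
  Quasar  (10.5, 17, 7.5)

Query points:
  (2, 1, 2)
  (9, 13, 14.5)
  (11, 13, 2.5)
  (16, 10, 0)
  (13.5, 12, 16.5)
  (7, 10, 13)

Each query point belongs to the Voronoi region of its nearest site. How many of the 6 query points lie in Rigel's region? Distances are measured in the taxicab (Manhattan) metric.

3

(2, 1, 2) — d to each: Vega:29.5, Rigel:22.5, Quasar:30 → nearest is Rigel
(9, 13, 14.5) — d to each: Vega:6, Rigel:23, Quasar:12.5 → nearest is Vega
(11, 13, 2.5) — d to each: Vega:20, Rigel:9, Quasar:9.5 → nearest is Rigel
(16, 10, 0) — d to each: Vega:29.5, Rigel:2.5, Quasar:20 → nearest is Rigel
(13.5, 12, 16.5) — d to each: Vega:8.5, Rigel:19.5, Quasar:17 → nearest is Vega
(7, 10, 13) — d to each: Vega:7.5, Rigel:20.5, Quasar:16 → nearest is Vega
3 of the 6 points have Rigel as nearest.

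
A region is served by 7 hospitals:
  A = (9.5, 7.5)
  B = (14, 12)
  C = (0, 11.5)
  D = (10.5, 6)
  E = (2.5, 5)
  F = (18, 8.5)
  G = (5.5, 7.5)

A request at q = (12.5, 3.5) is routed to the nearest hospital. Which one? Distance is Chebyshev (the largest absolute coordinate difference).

d(q,A) = max(3, 4) = 4
d(q,B) = max(1.5, 8.5) = 8.5
d(q,C) = max(12.5, 8) = 12.5
d(q,D) = max(2, 2.5) = 2.5
d(q,E) = max(10, 1.5) = 10
d(q,F) = max(5.5, 5) = 5.5
d(q,G) = max(7, 4) = 7
Minimum is at D.

D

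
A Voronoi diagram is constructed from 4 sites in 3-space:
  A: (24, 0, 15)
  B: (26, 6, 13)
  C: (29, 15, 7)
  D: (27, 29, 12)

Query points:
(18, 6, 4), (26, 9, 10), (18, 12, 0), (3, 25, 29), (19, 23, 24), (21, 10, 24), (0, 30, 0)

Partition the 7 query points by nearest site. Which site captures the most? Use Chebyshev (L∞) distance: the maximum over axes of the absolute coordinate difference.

(18, 6, 4) — d to each: A:11, B:9, C:11, D:23 → nearest is B
(26, 9, 10) — d to each: A:9, B:3, C:6, D:20 → nearest is B
(18, 12, 0) — d to each: A:15, B:13, C:11, D:17 → nearest is C
(3, 25, 29) — d to each: A:25, B:23, C:26, D:24 → nearest is B
(19, 23, 24) — d to each: A:23, B:17, C:17, D:12 → nearest is D
(21, 10, 24) — d to each: A:10, B:11, C:17, D:19 → nearest is A
(0, 30, 0) — d to each: A:30, B:26, C:29, D:27 → nearest is B
Tally — A:1, B:4, C:1, D:1. B captures the most (4).

B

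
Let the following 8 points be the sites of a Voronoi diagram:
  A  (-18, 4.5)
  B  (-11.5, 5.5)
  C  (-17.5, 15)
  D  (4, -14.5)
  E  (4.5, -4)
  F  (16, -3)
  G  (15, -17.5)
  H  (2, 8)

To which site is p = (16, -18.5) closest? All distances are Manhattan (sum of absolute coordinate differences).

G

d(p,A) = |16−(-18)| + |-18.5−4.5| = 34 + 23 = 57
d(p,B) = |16−(-11.5)| + |-18.5−5.5| = 27.5 + 24 = 51.5
d(p,C) = |16−(-17.5)| + |-18.5−15| = 33.5 + 33.5 = 67
d(p,D) = |16−4| + |-18.5−(-14.5)| = 12 + 4 = 16
d(p,E) = |16−4.5| + |-18.5−(-4)| = 11.5 + 14.5 = 26
d(p,F) = |16−16| + |-18.5−(-3)| = 0 + 15.5 = 15.5
d(p,G) = |16−15| + |-18.5−(-17.5)| = 1 + 1 = 2
d(p,H) = |16−2| + |-18.5−8| = 14 + 26.5 = 40.5
Minimum is at G.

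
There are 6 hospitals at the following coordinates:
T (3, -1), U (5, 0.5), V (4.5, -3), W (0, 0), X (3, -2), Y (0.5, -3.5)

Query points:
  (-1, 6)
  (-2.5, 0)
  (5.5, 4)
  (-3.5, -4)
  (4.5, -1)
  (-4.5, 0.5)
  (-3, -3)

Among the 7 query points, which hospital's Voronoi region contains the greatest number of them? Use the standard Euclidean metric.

(-1, 6) — d² to each: T:65, U:66.25, V:111.25, W:37, X:80, Y:92.5 → nearest is W
(-2.5, 0) — d² to each: T:31.25, U:56.5, V:58, W:6.25, X:34.25, Y:21.25 → nearest is W
(5.5, 4) — d² to each: T:31.25, U:12.5, V:50, W:46.25, X:42.25, Y:81.25 → nearest is U
(-3.5, -4) — d² to each: T:51.25, U:92.5, V:65, W:28.25, X:46.25, Y:16.25 → nearest is Y
(4.5, -1) — d² to each: T:2.25, U:2.5, V:4, W:21.25, X:3.25, Y:22.25 → nearest is T
(-4.5, 0.5) — d² to each: T:58.5, U:90.25, V:93.25, W:20.5, X:62.5, Y:41 → nearest is W
(-3, -3) — d² to each: T:40, U:76.25, V:56.25, W:18, X:37, Y:12.5 → nearest is Y
Tally — T:1, U:1, W:3, Y:2. W captures the most (3).

W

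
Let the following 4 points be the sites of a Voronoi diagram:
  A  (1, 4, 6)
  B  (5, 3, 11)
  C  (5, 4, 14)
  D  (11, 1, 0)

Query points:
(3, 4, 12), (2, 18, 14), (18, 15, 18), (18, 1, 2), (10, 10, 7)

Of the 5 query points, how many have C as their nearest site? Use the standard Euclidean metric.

2

(3, 4, 12) — d² to each: A:40, B:6, C:8, D:217 → nearest is B
(2, 18, 14) — d² to each: A:261, B:243, C:205, D:566 → nearest is C
(18, 15, 18) — d² to each: A:554, B:362, C:306, D:569 → nearest is C
(18, 1, 2) — d² to each: A:314, B:254, C:322, D:53 → nearest is D
(10, 10, 7) — d² to each: A:118, B:90, C:110, D:131 → nearest is B
2 of the 5 points have C as nearest.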